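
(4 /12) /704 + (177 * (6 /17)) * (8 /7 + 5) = 96446711 /251328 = 383.75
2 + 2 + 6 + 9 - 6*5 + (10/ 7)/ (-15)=-233/ 21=-11.10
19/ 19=1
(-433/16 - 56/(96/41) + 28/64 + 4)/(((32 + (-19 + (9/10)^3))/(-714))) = 2420.48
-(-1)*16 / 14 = 8 / 7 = 1.14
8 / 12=2 / 3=0.67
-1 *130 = -130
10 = 10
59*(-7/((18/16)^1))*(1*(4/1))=-13216/9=-1468.44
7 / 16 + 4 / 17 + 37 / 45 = 18299 / 12240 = 1.50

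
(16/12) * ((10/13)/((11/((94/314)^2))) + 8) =112882184/10574421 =10.68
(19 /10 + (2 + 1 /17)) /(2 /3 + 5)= 2019 /2890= 0.70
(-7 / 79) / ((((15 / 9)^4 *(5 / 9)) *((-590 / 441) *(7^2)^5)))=6561 / 119954185093750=0.00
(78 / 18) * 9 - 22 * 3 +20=-7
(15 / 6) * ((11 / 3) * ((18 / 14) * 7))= 165 / 2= 82.50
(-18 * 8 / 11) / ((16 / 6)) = -54 / 11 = -4.91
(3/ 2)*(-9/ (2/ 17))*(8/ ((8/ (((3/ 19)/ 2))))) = -1377/ 152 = -9.06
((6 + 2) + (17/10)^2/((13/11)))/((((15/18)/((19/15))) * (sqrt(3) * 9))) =1.02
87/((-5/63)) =-5481/5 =-1096.20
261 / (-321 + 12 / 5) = -145 / 177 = -0.82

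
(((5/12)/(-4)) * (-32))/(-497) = -10/1491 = -0.01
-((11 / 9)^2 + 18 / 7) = -2305 / 567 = -4.07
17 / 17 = 1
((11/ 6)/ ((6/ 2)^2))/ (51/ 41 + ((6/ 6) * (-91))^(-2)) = 3734731/ 22808088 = 0.16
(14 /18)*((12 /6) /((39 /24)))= 112 /117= 0.96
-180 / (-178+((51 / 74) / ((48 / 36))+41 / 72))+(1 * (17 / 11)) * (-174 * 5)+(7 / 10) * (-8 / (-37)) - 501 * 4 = -1605220132718 / 479545715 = -3347.38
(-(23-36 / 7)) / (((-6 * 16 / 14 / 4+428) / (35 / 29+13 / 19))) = -65125 / 822092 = -0.08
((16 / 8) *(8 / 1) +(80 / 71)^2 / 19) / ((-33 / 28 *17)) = -43088192 / 53732019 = -0.80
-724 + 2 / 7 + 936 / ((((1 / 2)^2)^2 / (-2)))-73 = -215241 / 7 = -30748.71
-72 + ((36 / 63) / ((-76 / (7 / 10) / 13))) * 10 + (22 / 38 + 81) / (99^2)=-13533631 / 186219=-72.68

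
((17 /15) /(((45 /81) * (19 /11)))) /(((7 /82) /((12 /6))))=92004 /3325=27.67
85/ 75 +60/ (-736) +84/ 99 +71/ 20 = 55157/ 10120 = 5.45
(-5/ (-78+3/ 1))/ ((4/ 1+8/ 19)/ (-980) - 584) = -133/ 1165089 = -0.00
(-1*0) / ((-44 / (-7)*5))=0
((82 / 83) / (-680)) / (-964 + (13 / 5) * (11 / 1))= 41 / 26396988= 0.00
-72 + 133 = 61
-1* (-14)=14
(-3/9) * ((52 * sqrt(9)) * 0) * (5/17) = 0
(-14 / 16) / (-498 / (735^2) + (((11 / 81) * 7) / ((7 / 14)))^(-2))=-152523525 / 48062662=-3.17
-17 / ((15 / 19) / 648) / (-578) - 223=-16903 / 85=-198.86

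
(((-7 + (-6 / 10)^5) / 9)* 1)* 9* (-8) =176944 / 3125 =56.62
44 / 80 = 11 / 20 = 0.55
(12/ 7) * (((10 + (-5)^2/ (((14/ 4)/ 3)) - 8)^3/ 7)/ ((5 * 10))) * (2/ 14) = 9.00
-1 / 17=-0.06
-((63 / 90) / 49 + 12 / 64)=-0.20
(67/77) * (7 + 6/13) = 6499/1001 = 6.49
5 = 5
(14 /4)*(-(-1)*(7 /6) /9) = 0.45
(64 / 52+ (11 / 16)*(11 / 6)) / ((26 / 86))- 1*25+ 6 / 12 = -263801 / 16224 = -16.26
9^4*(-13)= -85293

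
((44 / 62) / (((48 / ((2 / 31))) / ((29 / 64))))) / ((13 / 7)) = 2233 / 9594624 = 0.00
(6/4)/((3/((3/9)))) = 0.17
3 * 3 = 9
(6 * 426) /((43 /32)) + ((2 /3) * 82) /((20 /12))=416012 /215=1934.94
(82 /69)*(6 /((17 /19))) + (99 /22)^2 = 44135 /1564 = 28.22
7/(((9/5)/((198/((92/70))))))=13475/23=585.87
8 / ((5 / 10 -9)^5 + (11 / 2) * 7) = -256 / 1418625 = -0.00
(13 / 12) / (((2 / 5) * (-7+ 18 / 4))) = -13 / 12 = -1.08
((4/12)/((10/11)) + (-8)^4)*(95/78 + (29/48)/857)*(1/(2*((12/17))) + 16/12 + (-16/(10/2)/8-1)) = 6166752594079/1925164800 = 3203.23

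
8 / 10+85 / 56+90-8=23609 / 280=84.32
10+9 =19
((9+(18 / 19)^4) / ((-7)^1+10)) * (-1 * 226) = -96265830 / 130321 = -738.68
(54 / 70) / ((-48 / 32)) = -18 / 35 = -0.51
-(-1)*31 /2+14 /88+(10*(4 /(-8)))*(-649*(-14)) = -1998231 /44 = -45414.34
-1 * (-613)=613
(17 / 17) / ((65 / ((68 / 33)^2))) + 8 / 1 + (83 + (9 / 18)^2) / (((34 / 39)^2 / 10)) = 180580465073 / 163654920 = 1103.42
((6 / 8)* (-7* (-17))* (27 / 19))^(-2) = 5776 / 92910321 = 0.00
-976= -976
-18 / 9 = -2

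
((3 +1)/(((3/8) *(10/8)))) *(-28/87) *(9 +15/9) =-114688/3915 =-29.29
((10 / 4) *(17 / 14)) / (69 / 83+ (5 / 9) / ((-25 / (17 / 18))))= 2857275 / 762706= 3.75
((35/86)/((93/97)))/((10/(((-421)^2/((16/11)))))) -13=1320485861/255936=5159.44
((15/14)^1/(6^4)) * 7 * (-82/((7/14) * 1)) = -205/216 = -0.95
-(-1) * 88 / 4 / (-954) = -11 / 477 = -0.02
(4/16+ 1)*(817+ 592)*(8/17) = 14090/17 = 828.82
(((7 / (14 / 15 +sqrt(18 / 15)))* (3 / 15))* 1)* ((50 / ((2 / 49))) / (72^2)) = -60025 / 63936 +8575* sqrt(30) / 42624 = 0.16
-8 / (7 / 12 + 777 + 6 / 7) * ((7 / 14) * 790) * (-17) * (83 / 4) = 93633960 / 65389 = 1431.95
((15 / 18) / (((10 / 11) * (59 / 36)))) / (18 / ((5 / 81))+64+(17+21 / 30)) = 330 / 220247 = 0.00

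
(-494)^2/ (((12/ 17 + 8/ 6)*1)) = 239343/ 2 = 119671.50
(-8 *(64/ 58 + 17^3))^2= 1299764165184/ 841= 1545498412.82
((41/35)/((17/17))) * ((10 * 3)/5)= 246/35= 7.03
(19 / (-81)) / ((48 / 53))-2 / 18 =-1439 / 3888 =-0.37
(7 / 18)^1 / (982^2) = 7 / 17357832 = 0.00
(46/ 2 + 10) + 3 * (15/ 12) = 147/ 4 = 36.75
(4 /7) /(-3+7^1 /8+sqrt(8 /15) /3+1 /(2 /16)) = 203040 /2083921-1536 * sqrt(30) /2083921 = 0.09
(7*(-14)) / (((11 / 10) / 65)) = -63700 / 11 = -5790.91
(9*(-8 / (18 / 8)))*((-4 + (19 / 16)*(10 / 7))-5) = 1636 / 7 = 233.71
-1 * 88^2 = -7744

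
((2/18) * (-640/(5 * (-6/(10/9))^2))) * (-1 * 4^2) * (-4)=-204800/6561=-31.21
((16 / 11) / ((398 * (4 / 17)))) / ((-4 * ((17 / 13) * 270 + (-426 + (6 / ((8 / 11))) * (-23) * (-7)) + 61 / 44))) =-221 / 71524580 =-0.00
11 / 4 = 2.75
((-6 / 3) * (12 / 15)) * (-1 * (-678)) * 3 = -16272 / 5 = -3254.40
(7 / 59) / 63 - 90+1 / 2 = -95047 / 1062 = -89.50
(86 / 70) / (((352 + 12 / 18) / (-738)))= -47601 / 18515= -2.57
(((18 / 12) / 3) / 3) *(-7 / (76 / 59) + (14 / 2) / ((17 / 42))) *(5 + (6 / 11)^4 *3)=107390549 / 10317912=10.41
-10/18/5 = -1/9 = -0.11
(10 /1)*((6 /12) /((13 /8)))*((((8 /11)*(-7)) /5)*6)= -2688 /143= -18.80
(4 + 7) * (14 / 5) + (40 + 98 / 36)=6617 / 90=73.52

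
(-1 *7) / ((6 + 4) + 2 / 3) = -21 / 32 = -0.66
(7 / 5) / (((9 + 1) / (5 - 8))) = -21 / 50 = -0.42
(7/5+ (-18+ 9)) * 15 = -114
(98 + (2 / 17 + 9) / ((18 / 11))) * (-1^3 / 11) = -31693 / 3366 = -9.42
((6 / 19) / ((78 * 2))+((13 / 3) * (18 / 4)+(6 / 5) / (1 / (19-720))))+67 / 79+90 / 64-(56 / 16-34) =-2463145111 / 3122080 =-788.94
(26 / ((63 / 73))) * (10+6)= 30368 / 63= 482.03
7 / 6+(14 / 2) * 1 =49 / 6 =8.17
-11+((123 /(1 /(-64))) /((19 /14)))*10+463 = -1093492 /19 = -57552.21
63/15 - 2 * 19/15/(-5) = 4.71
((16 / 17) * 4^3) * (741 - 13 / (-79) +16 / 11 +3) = 663493632 / 14773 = 44912.59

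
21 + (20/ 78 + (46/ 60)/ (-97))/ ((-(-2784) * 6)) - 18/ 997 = 13218983194877/ 630016583040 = 20.98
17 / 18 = 0.94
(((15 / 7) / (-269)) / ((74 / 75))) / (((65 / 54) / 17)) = -103275 / 905723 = -0.11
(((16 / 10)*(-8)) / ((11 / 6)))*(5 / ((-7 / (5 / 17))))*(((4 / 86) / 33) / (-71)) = -0.00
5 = 5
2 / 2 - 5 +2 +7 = 5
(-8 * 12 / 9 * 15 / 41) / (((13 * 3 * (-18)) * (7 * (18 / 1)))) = 40 / 906633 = 0.00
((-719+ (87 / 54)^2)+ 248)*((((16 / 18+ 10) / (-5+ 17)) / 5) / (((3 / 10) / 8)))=-2266.85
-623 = -623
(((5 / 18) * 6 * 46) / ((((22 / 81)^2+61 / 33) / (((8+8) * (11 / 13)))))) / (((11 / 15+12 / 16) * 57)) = 19476547200 / 3049723573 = 6.39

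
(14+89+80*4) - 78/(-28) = 425.79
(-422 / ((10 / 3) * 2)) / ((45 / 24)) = -844 / 25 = -33.76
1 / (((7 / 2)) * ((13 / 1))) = 2 / 91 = 0.02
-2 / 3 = -0.67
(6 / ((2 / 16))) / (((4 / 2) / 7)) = 168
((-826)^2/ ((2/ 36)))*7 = 85966776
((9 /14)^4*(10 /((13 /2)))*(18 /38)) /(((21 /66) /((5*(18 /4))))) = 146146275 /16605316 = 8.80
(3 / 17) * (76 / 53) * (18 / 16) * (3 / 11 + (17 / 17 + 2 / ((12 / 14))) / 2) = 0.55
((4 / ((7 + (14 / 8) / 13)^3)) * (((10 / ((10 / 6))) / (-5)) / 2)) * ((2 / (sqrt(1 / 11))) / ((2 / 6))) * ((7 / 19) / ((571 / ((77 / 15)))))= -37120512 * sqrt(11) / 282654150275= -0.00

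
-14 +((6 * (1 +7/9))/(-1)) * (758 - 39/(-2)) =-24922/3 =-8307.33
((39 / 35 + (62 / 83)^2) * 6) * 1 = 2419266 / 241115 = 10.03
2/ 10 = 1/ 5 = 0.20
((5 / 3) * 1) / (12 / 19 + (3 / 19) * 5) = 95 / 81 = 1.17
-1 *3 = -3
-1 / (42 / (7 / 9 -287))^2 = -33856 / 729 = -46.44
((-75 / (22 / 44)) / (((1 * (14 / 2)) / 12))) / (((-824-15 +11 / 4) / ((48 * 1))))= 23040 / 1561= 14.76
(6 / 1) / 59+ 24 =1422 / 59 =24.10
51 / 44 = 1.16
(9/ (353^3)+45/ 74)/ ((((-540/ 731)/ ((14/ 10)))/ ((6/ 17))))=-66200422659/ 162751814900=-0.41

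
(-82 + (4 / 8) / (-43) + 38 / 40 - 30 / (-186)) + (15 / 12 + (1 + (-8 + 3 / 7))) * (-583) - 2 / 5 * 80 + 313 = 308155577 / 93310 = 3302.49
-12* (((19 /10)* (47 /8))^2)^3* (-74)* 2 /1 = 56290062662207593239 /16384000000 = 3435672769.91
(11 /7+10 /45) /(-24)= -0.07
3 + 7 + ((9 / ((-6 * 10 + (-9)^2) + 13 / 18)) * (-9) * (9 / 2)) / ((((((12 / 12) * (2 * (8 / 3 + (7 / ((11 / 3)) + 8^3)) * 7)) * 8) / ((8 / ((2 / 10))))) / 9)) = 923409695 / 93315278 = 9.90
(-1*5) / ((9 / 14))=-70 / 9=-7.78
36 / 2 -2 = 16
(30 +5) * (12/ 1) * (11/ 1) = 4620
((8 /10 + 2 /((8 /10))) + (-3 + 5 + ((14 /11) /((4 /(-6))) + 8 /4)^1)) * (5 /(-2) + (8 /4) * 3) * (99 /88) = 37359 /1760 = 21.23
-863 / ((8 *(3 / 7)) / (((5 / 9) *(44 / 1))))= -332255 / 54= -6152.87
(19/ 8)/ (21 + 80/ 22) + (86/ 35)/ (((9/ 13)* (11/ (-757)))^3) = -177695081597792623/ 73626288120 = -2413473.31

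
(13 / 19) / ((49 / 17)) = 221 / 931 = 0.24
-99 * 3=-297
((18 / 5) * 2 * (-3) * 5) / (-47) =108 / 47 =2.30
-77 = -77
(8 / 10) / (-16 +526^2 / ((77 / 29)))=77 / 10027965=0.00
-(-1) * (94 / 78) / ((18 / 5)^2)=1175 / 12636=0.09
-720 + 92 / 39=-27988 / 39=-717.64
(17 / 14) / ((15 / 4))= 34 / 105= 0.32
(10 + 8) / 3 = 6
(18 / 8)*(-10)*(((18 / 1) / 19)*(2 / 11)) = -3.88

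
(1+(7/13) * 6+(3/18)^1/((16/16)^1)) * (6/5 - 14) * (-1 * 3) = 10976/65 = 168.86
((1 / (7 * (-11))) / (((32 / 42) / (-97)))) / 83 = 291 / 14608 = 0.02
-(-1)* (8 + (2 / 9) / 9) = 650 / 81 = 8.02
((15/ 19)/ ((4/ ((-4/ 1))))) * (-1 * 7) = 105/ 19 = 5.53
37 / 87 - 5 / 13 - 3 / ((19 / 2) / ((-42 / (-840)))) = 5347 / 214890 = 0.02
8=8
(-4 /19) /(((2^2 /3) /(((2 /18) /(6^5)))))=-0.00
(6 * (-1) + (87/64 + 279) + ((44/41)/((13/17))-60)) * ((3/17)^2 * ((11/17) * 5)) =214308765/9858368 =21.74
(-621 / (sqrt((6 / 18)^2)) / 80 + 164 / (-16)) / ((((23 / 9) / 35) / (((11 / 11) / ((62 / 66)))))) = -5577957 / 11408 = -488.95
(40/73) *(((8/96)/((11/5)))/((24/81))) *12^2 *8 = 64800/803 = 80.70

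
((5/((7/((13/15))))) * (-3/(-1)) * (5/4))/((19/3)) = 195/532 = 0.37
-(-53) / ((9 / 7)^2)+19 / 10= 27509 / 810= 33.96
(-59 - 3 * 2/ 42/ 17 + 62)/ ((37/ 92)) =32752/ 4403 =7.44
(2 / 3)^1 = 2 / 3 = 0.67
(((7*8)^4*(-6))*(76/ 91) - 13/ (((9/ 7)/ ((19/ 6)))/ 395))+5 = -34603821977/ 702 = -49293193.70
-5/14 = -0.36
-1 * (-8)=8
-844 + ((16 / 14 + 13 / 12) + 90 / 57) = -1340951 / 1596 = -840.19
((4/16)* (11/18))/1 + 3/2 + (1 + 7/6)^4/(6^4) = 2804593/1679616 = 1.67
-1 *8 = -8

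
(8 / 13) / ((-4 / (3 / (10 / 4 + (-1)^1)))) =-4 / 13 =-0.31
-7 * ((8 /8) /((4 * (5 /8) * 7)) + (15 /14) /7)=-103 /70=-1.47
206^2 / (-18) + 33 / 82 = -1739579 / 738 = -2357.15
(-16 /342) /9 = -8 /1539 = -0.01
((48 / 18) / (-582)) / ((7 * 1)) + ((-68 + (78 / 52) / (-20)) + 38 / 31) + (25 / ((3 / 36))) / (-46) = -12787619909 / 174285720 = -73.37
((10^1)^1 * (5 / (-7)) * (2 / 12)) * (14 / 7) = -50 / 21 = -2.38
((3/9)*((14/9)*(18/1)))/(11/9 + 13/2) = 1.21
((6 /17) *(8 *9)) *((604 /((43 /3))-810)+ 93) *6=-4424544 /43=-102896.37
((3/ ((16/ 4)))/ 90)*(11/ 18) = 11/ 2160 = 0.01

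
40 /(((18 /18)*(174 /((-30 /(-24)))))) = 25 /87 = 0.29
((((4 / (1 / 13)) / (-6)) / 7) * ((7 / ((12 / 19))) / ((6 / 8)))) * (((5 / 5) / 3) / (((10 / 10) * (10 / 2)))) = -494 / 405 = -1.22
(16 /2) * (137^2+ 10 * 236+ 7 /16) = 338071 /2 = 169035.50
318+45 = 363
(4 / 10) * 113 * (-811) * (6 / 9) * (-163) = 59751236 / 15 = 3983415.73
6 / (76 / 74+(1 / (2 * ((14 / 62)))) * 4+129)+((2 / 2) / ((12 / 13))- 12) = -4693553 / 431652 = -10.87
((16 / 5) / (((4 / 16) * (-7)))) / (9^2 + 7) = -0.02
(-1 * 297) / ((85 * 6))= -99 / 170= -0.58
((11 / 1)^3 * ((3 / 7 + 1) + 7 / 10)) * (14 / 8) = 198319 / 40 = 4957.98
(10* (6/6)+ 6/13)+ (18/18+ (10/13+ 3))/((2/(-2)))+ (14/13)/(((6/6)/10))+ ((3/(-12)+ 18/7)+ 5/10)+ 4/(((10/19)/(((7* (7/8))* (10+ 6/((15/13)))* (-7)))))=-44896097/9100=-4933.64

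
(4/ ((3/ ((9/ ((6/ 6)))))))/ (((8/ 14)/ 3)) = 63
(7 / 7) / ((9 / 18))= 2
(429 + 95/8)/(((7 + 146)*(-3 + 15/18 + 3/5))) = -17635/9588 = -1.84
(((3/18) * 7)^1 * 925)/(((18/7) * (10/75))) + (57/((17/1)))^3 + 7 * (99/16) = 2284127423/707472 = 3228.58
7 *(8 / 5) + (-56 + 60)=15.20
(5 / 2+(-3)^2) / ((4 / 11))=253 / 8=31.62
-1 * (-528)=528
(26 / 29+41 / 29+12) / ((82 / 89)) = 36935 / 2378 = 15.53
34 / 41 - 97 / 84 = -1121 / 3444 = -0.33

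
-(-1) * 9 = 9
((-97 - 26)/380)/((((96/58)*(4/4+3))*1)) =-1189/24320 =-0.05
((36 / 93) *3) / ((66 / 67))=402 / 341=1.18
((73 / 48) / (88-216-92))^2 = 5329 / 111513600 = 0.00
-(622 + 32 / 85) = -622.38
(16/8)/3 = 0.67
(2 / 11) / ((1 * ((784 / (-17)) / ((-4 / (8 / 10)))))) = 85 / 4312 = 0.02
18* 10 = 180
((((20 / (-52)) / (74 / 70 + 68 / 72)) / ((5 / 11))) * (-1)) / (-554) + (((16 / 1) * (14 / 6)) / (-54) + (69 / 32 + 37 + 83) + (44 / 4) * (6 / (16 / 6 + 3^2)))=52367215087171 / 411946909920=127.12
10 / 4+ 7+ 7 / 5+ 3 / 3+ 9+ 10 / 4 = 117 / 5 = 23.40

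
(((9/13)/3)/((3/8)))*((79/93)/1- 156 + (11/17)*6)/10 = -191324/20553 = -9.31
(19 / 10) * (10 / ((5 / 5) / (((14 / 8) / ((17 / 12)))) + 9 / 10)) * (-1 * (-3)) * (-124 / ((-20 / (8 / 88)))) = 74214 / 3949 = 18.79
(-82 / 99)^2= 6724 / 9801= 0.69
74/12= 37/6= 6.17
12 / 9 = 1.33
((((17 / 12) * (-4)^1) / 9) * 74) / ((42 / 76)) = -47804 / 567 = -84.31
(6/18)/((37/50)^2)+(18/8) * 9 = 342667/16428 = 20.86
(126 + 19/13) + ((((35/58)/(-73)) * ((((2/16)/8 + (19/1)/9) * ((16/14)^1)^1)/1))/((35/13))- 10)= 465473321/3963024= 117.45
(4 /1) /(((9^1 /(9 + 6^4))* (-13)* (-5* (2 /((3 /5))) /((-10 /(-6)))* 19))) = 58 /247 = 0.23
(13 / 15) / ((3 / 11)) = 143 / 45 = 3.18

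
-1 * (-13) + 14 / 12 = 85 / 6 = 14.17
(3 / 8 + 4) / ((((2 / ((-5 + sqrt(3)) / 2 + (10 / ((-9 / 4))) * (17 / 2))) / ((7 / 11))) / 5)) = -888125 / 3168 + 1225 * sqrt(3) / 352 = -274.31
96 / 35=2.74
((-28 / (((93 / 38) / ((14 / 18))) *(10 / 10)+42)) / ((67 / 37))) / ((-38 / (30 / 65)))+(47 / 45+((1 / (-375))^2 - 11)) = -4879215088387 / 490304953125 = -9.95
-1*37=-37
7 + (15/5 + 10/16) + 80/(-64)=75/8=9.38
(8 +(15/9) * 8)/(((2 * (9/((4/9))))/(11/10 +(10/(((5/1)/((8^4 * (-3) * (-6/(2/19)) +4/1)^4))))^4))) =11452896048938692622424684755075068845814059572819522602667916206756466176172578133333333333333568/405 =28278755676391833635616510000000000000000000000000000000000000000000000000000000000000000000000.00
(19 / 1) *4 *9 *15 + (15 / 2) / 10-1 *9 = 41007 / 4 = 10251.75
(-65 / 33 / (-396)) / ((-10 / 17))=-221 / 26136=-0.01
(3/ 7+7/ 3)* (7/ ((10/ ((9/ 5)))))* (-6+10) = 348/ 25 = 13.92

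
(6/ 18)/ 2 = 1/ 6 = 0.17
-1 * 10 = -10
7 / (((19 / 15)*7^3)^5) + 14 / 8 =11755432307211389857 / 6717389889833344204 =1.75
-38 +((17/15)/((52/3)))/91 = -899063/23660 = -38.00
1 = 1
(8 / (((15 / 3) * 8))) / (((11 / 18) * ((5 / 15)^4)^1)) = 1458 / 55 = 26.51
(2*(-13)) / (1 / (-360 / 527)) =9360 / 527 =17.76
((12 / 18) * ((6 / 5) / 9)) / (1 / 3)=4 / 15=0.27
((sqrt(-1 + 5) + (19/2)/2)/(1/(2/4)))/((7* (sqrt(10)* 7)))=27* sqrt(10)/3920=0.02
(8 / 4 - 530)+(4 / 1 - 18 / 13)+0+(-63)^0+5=-6752 / 13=-519.38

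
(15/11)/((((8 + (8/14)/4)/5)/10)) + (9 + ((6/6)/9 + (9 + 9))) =66746/1881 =35.48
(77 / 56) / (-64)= -0.02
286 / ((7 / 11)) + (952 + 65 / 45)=88381 / 63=1402.87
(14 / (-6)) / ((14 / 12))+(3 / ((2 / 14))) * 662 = 13900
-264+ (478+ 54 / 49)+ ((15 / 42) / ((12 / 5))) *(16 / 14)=31645 / 147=215.27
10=10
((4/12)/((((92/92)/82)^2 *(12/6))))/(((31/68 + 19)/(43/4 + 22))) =7487174/3969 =1886.41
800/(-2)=-400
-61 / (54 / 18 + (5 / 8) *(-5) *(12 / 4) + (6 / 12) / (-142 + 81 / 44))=3009496 / 314693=9.56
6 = 6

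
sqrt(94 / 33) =sqrt(3102) / 33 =1.69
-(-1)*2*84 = 168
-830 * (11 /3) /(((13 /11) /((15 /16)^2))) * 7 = -26362875 /1664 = -15843.07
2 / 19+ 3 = 59 / 19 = 3.11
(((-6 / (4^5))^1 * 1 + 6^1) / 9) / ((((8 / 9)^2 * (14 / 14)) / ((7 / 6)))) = 64449 / 65536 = 0.98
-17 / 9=-1.89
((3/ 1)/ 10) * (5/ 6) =1/ 4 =0.25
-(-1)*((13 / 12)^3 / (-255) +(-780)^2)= 268085373803 / 440640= 608400.00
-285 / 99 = -95 / 33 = -2.88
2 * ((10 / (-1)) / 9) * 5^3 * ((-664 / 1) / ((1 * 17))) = 10849.67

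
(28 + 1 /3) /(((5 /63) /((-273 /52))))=-7497 /4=-1874.25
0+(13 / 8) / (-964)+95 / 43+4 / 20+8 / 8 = 5650101 / 1658080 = 3.41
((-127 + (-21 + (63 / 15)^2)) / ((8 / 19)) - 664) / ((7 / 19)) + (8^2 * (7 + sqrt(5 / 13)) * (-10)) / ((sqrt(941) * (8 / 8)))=-3699699 / 1400 - 640 * sqrt(941) * (sqrt(65) + 91) / 12233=-2801.62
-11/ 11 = -1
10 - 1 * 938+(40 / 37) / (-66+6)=-103010 / 111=-928.02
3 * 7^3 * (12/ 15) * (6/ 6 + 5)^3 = 889056/ 5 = 177811.20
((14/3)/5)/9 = 14/135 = 0.10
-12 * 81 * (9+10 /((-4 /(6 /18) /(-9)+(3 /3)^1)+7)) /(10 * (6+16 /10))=-34263 /266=-128.81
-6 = -6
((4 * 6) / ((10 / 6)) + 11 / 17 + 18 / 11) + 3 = 18404 / 935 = 19.68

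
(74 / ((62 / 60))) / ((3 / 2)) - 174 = -3914 / 31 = -126.26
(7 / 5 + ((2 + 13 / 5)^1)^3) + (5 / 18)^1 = 222781 / 2250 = 99.01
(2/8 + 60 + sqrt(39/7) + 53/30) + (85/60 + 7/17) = sqrt(273)/7 + 32561/510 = 66.21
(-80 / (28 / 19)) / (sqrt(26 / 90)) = -1140 *sqrt(65) / 91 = -101.00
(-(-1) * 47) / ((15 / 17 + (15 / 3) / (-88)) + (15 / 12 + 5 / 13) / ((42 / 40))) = 19195176 / 972955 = 19.73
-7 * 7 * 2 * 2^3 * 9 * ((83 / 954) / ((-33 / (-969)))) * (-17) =178655176 / 583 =306441.13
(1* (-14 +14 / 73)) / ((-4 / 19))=4788 / 73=65.59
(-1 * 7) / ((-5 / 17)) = 119 / 5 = 23.80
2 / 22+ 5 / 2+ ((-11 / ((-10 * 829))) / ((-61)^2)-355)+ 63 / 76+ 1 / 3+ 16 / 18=-40657898968303 / 116046752580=-350.36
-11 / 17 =-0.65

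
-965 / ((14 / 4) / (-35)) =9650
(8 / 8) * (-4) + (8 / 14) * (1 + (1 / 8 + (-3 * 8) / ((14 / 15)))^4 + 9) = 4216846576609 / 17210368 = 245017.80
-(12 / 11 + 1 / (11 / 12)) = -24 / 11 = -2.18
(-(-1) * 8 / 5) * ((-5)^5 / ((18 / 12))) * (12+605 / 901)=-114170000 / 2703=-42238.25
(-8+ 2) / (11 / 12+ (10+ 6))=-72 / 203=-0.35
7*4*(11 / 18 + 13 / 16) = 1435 / 36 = 39.86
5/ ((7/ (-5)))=-3.57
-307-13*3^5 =-3466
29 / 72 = 0.40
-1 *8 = -8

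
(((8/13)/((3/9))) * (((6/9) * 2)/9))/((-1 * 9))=-32/1053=-0.03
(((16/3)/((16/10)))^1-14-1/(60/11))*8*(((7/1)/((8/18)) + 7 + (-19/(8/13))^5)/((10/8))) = 39900114655219/20480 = 1948247785.90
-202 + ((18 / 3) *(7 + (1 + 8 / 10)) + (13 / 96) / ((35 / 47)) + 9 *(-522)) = -16285981 / 3360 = -4847.02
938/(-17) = -938/17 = -55.18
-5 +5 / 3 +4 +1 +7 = 26 / 3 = 8.67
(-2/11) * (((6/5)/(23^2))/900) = -1/2182125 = -0.00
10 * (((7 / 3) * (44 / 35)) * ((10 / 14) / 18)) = 220 / 189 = 1.16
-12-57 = -69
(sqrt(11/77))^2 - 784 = -5487/7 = -783.86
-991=-991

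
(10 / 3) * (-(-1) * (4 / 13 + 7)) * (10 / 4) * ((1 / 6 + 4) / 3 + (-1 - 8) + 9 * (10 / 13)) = -382375 / 9126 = -41.90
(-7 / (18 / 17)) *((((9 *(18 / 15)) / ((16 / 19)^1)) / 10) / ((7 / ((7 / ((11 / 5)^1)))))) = -6783 / 1760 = -3.85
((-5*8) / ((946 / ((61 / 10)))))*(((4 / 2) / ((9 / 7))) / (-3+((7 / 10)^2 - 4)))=24400 / 395901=0.06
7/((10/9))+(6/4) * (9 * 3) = 234/5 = 46.80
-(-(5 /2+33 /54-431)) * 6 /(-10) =3851 /15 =256.73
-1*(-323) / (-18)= -17.94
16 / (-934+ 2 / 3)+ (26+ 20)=8047 / 175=45.98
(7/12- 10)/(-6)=113/72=1.57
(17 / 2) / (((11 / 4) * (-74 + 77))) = 1.03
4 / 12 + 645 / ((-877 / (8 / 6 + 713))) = -1381358 / 2631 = -525.03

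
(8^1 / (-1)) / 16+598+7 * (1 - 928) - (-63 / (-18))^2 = -23615 / 4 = -5903.75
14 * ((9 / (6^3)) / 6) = 7 / 72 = 0.10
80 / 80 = 1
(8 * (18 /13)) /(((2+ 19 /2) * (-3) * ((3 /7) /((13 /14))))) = -16 /23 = -0.70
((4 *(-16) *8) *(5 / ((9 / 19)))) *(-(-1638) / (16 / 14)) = -7745920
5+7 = 12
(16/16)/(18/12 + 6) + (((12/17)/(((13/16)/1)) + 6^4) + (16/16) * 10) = 4332712/3315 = 1307.00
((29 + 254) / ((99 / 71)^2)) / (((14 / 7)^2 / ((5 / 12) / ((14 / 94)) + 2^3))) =1293928921 / 3293136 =392.92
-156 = -156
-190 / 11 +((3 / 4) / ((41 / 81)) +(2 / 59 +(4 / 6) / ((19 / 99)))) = -24840599 / 2022284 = -12.28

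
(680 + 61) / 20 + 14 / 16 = 1517 / 40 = 37.92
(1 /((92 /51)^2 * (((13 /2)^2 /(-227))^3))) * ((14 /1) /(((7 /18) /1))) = -4381072255152 /2553381961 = -1715.79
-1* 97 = -97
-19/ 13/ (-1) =19/ 13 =1.46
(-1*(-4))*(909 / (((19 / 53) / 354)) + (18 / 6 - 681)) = 68167104 / 19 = 3587742.32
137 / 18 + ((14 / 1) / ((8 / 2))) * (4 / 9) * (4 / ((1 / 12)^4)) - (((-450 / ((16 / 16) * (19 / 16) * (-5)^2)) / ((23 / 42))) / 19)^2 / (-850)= 68049923197780369 / 527389538850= 129031.61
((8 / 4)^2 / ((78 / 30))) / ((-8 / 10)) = -25 / 13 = -1.92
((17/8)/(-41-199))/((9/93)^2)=-16337/17280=-0.95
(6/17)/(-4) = -3/34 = -0.09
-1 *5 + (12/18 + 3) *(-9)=-38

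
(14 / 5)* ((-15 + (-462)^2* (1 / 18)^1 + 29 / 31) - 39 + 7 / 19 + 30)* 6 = 585563496 / 2945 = 198833.11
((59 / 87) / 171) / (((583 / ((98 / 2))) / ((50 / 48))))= 72275 / 208158984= 0.00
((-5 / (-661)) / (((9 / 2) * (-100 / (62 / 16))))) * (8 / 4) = -31 / 237960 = -0.00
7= 7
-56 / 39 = -1.44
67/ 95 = 0.71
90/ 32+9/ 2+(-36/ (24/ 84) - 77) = -3131/ 16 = -195.69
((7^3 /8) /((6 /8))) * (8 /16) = 343 /12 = 28.58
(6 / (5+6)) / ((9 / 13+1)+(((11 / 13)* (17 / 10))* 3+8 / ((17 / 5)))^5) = 105436593020200000 / 2549016144183546684009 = 0.00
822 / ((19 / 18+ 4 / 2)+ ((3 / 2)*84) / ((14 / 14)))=14796 / 2323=6.37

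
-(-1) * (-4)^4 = 256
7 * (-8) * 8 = -448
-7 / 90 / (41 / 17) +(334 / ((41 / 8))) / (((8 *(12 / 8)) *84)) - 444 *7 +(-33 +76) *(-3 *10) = -12622167 / 2870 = -4397.97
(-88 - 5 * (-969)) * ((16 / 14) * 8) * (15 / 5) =913344 / 7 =130477.71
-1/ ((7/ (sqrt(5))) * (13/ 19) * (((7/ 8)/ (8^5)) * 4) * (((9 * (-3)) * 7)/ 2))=2490368 * sqrt(5)/ 120393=46.25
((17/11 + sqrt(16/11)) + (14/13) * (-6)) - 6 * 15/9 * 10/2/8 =-6387/572 + 4 * sqrt(11)/11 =-9.96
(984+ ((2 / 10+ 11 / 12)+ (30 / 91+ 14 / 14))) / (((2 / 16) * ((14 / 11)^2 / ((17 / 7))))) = 11078995829 / 936390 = 11831.60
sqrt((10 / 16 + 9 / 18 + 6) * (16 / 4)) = sqrt(114) / 2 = 5.34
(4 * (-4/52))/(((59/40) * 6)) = -80/2301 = -0.03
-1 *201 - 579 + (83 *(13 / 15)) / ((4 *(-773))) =-36177479 / 46380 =-780.02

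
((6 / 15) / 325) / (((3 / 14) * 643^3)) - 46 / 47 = -59616348293434 / 60912355866375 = -0.98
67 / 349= 0.19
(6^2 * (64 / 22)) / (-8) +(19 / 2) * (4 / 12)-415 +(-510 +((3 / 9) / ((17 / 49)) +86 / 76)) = -932.83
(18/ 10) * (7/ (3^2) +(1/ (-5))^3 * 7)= 812/ 625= 1.30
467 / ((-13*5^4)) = -467 / 8125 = -0.06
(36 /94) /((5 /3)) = 54 /235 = 0.23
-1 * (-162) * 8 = 1296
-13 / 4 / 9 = -13 / 36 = -0.36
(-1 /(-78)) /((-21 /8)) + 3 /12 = 803 /3276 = 0.25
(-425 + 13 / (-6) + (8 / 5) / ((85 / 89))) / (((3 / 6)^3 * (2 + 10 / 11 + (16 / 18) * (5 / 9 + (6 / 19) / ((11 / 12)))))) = -6122671929 / 6671650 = -917.71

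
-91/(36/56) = -1274/9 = -141.56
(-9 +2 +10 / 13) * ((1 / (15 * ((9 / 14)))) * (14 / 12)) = -0.75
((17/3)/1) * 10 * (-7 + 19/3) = -340/9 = -37.78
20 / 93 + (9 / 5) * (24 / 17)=2.76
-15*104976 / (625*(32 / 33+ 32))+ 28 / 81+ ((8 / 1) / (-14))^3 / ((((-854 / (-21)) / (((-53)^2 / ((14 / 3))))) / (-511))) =19234336217743 / 14405485500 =1335.21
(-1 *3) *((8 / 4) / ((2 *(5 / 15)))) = -9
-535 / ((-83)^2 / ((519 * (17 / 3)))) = -1573435 / 6889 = -228.40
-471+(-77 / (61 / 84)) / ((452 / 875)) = -4661478 / 6893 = -676.26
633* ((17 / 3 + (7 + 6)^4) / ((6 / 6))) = 18082700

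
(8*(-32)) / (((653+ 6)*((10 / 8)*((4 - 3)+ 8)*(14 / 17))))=-8704 / 207585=-0.04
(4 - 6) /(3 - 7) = 1 /2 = 0.50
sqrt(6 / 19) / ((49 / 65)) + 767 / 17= 65 * sqrt(114) / 931 + 767 / 17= 45.86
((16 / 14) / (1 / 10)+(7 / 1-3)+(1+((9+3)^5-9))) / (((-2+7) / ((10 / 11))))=3483752 / 77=45243.53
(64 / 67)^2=4096 / 4489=0.91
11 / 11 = 1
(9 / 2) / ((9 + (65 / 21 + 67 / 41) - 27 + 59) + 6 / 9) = 7749 / 79894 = 0.10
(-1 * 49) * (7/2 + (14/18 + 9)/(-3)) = -637/54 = -11.80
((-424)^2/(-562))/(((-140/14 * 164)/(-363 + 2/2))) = -4067432/57605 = -70.61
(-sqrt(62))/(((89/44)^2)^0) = -7.87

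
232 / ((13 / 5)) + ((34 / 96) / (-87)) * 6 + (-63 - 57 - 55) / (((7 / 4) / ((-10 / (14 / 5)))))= 28269973 / 63336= 446.35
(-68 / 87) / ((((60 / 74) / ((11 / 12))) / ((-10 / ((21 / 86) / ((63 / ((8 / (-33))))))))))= -3272687 / 348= -9404.27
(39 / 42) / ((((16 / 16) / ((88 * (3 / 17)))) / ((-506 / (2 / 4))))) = -1736592 / 119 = -14593.21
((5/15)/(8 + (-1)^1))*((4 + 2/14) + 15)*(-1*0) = 0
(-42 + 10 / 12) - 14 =-331 / 6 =-55.17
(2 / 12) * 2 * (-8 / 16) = -1 / 6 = -0.17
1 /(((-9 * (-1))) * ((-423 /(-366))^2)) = 14884 /178929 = 0.08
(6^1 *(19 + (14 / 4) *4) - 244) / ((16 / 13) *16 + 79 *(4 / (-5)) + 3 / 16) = 47840 / 45053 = 1.06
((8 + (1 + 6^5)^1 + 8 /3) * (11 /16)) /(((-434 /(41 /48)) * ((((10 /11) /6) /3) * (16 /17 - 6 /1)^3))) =569435580659 /353341829120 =1.61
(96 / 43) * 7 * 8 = 5376 / 43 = 125.02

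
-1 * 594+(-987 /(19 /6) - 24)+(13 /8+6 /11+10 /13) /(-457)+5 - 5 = -9234944409 /9933352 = -929.69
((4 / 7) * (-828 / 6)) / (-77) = 552 / 539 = 1.02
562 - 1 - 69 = 492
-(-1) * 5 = 5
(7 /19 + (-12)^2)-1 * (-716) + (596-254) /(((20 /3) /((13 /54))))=331633 /380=872.72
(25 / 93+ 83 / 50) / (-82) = -8969 / 381300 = -0.02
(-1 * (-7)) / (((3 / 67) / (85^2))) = 3388525 / 3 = 1129508.33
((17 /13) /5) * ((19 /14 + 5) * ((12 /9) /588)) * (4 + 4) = 6052 /200655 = 0.03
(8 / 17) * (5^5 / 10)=2500 / 17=147.06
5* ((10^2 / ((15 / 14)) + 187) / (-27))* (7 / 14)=-4205 / 162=-25.96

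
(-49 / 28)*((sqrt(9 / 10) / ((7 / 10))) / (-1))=3*sqrt(10) / 4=2.37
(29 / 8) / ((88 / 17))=493 / 704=0.70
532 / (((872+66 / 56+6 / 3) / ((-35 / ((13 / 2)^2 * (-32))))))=13034 / 828269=0.02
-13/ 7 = -1.86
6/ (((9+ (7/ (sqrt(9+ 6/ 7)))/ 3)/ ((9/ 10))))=150903/ 249790-567 * sqrt(483)/ 249790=0.55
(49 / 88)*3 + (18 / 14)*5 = 4989 / 616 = 8.10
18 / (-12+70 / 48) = -1.71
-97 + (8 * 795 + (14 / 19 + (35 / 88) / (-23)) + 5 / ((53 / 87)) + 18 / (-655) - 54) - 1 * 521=7605361215061 / 1335000040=5696.90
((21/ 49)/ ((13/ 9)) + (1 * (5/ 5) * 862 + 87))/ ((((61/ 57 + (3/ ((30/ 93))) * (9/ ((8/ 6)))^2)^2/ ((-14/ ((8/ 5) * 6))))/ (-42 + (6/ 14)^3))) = 0.32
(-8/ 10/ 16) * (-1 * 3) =3/ 20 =0.15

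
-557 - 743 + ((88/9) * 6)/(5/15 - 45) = -1301.31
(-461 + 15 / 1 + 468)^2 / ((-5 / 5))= -484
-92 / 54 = -46 / 27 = -1.70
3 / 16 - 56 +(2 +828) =12387 / 16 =774.19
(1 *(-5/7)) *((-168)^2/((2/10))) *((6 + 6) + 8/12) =-1276800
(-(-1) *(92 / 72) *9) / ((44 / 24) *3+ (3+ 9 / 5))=115 / 103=1.12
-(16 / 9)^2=-256 / 81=-3.16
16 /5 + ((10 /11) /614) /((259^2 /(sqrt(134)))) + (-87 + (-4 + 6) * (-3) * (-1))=-389 /5 + 5 * sqrt(134) /226532537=-77.80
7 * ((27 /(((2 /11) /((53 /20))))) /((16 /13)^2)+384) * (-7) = -323027061 /10240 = -31545.61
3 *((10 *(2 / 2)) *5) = 150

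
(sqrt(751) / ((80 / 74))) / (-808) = -37 * sqrt(751) / 32320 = -0.03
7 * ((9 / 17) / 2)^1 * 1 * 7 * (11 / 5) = 4851 / 170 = 28.54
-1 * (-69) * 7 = 483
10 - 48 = -38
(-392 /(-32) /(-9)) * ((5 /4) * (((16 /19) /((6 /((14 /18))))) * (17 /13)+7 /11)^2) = -800340036125 /774942174864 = -1.03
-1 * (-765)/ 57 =255/ 19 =13.42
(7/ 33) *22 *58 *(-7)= -5684/ 3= -1894.67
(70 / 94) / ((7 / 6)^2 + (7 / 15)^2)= 4500 / 9541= 0.47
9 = 9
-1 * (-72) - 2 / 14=503 / 7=71.86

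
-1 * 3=-3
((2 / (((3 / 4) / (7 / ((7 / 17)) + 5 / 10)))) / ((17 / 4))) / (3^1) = 560 / 153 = 3.66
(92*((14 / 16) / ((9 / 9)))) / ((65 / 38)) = 3059 / 65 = 47.06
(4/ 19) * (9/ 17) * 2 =72/ 323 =0.22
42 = 42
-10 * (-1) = 10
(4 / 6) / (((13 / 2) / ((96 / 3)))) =128 / 39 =3.28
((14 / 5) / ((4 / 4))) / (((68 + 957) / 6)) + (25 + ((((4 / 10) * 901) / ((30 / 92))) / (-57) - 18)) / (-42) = 11461523 / 36807750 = 0.31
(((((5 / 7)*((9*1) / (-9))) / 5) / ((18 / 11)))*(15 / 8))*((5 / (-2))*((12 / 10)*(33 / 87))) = 605 / 3248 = 0.19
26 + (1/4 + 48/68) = 1833/68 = 26.96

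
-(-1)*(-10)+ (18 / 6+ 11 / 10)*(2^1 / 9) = -9.09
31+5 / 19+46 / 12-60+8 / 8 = -2725 / 114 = -23.90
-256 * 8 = -2048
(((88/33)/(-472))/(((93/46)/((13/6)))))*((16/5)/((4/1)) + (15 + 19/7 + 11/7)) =-210197/1728405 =-0.12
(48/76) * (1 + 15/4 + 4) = 105/19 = 5.53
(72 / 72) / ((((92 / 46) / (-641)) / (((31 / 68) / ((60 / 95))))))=-377549 / 1632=-231.34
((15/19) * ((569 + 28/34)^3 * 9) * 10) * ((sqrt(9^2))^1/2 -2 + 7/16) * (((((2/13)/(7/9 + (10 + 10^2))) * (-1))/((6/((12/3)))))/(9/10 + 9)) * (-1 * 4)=14445970.05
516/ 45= 172/ 15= 11.47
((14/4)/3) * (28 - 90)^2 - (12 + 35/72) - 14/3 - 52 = 317917/72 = 4415.51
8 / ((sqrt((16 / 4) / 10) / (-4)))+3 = 3-16*sqrt(10) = -47.60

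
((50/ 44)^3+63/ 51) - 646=-116447103/ 181016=-643.30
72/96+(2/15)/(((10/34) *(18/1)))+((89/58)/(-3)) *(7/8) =0.33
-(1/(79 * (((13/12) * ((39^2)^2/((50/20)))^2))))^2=-0.00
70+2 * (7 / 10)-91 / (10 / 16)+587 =2564 / 5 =512.80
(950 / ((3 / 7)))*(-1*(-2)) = 13300 / 3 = 4433.33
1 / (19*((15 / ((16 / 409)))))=16 / 116565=0.00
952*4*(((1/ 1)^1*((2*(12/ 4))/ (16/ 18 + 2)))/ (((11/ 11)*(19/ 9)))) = 925344/ 247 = 3746.33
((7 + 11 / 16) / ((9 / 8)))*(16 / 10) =164 / 15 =10.93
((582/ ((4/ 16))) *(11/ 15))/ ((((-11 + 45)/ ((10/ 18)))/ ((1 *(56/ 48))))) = 14938/ 459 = 32.54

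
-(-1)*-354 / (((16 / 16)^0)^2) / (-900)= 59 / 150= 0.39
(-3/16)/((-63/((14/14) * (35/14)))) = 5/672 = 0.01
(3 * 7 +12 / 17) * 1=369 / 17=21.71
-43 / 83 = -0.52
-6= -6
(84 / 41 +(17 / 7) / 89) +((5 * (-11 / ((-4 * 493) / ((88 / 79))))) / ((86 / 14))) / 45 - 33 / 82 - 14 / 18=0.90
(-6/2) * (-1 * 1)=3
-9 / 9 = -1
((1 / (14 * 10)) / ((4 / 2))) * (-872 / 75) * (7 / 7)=-109 / 2625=-0.04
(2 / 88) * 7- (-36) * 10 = 15847 / 44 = 360.16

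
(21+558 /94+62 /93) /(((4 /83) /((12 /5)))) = 323036 /235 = 1374.62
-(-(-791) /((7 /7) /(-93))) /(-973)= -10509 /139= -75.60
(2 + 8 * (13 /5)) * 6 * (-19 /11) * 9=-116964 /55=-2126.62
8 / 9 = 0.89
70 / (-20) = -7 / 2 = -3.50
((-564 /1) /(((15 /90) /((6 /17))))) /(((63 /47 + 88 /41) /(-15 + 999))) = -38499795072 /114223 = -337058.17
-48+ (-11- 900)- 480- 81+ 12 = -1508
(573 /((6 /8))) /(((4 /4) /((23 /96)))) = 4393 /24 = 183.04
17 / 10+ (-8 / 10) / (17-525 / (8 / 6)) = 25651 / 15070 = 1.70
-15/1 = -15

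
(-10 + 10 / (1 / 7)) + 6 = 66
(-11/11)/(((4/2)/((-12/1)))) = 6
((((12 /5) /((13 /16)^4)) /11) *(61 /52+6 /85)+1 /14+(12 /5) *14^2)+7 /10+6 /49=40138360011609 /85053943975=471.92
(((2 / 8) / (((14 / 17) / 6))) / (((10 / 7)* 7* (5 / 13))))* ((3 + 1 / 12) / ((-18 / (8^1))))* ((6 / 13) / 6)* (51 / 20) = -10693 / 84000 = -0.13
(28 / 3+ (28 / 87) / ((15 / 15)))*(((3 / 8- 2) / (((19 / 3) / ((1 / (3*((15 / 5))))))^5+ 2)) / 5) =-91 / 17449069711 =-0.00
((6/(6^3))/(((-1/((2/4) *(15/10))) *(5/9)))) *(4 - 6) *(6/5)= 0.09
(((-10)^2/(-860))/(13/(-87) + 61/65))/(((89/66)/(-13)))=12129975/8538037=1.42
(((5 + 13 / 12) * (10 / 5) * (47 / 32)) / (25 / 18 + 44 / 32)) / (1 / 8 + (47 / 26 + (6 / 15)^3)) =16726125 / 5165443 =3.24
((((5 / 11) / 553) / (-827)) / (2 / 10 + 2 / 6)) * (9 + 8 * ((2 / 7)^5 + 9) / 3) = -0.00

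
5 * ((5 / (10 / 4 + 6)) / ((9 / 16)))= 800 / 153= 5.23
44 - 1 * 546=-502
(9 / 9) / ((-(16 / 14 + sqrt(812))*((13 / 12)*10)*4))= 21 / 645515 - 147*sqrt(203) / 2582060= -0.00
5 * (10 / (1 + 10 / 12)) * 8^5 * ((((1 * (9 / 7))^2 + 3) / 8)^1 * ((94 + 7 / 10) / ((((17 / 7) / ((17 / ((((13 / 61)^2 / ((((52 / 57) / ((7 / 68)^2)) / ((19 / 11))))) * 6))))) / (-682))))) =-3641344629806202880 / 84721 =-42980425512047.81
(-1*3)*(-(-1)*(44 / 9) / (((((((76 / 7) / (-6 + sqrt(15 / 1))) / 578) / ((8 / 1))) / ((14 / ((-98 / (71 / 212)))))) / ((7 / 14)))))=-902836 / 1007 + 451418*sqrt(15) / 3021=-317.83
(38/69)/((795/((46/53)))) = 0.00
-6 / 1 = -6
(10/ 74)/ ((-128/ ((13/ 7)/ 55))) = -13/ 364672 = -0.00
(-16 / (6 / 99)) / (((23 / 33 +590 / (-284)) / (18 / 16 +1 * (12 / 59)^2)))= 5022796878 / 22518589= 223.05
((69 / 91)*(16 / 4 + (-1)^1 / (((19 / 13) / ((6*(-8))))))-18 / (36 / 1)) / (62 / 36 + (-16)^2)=121977 / 1145833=0.11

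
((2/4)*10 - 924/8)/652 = -221/1304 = -0.17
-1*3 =-3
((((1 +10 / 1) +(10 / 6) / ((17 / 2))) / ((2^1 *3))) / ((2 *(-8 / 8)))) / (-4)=571 / 2448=0.23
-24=-24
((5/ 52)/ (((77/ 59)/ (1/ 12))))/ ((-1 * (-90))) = 0.00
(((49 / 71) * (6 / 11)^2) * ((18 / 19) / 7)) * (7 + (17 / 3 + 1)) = 0.38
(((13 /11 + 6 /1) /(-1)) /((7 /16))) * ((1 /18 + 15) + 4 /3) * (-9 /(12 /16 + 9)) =745760 /3003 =248.34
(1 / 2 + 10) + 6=33 / 2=16.50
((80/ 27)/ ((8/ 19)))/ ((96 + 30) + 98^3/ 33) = 209/ 850815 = 0.00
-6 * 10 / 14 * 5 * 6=-128.57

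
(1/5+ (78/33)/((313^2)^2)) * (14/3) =492693481938/527885872855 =0.93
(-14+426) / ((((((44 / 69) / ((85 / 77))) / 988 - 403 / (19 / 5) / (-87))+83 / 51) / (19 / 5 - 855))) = -14733020684928 / 119606623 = -123178.97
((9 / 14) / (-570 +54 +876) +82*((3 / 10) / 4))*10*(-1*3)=-10335 / 56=-184.55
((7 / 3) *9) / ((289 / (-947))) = -19887 / 289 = -68.81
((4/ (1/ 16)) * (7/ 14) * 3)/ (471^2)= 32/ 73947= 0.00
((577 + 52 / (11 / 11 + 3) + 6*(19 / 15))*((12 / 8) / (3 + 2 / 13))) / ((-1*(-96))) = 2.96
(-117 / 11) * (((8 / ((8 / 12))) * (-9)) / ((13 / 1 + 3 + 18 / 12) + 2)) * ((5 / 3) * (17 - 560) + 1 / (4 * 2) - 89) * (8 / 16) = -644031 / 22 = -29274.14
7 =7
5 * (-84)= -420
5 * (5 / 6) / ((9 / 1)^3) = 25 / 4374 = 0.01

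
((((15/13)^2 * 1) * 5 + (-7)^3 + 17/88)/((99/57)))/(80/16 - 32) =94985237/13250952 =7.17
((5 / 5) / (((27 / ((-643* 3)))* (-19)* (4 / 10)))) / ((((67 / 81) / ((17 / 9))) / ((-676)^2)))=12488011640 / 1273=9809907.02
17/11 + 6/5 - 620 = -617.25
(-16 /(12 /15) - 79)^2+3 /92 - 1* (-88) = 909791 /92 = 9889.03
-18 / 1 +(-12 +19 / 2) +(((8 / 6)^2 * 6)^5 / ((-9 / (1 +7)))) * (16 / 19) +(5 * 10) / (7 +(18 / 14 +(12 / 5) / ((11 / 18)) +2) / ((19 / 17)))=-422753546096105 / 4089396942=-103377.97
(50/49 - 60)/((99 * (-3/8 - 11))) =23120/441441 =0.05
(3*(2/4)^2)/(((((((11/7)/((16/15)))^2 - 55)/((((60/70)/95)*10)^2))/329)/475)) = -45480960/2518241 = -18.06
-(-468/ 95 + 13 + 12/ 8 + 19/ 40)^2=-58323769/ 577600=-100.98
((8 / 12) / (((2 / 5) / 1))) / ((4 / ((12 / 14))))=0.36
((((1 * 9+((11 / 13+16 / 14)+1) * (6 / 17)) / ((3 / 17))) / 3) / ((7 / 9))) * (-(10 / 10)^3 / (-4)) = 6.10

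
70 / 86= 35 / 43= 0.81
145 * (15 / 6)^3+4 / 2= 2267.62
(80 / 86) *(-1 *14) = -560 / 43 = -13.02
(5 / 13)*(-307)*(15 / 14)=-23025 / 182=-126.51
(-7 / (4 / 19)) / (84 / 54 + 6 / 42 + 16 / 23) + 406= 5440939 / 13876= 392.11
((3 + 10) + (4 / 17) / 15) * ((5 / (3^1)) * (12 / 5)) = 13276 / 255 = 52.06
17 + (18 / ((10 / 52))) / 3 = 241 / 5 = 48.20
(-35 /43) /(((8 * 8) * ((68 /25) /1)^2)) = -21875 /12725248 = -0.00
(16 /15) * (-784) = -12544 /15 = -836.27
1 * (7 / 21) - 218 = -653 / 3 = -217.67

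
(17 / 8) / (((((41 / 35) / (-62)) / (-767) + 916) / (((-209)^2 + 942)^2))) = 28170305220783635 / 6098325124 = 4619351.16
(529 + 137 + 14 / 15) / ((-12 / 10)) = -5002 / 9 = -555.78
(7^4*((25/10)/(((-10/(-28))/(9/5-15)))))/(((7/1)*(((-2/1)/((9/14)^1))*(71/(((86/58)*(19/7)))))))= 11889801/20590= 577.46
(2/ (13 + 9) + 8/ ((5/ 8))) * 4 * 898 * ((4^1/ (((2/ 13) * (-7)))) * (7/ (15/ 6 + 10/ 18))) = -1191868704/ 3025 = -394006.18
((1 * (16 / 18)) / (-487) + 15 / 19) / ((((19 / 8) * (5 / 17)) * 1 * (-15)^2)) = 8920648 / 1780045875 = 0.01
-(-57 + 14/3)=157/3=52.33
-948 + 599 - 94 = -443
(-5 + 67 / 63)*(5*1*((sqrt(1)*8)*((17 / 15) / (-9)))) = 33728 / 1701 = 19.83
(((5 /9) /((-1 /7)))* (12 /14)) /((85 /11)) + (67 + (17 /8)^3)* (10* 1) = 9994703 /13056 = 765.53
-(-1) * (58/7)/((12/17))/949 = 493/39858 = 0.01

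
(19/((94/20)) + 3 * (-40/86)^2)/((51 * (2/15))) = 1019275/1477351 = 0.69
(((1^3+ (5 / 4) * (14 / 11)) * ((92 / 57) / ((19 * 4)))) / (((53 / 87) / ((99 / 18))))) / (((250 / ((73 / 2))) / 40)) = 146073 / 50350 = 2.90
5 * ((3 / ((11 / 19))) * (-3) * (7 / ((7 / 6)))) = -5130 / 11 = -466.36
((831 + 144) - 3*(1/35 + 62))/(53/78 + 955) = 2153736/2609005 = 0.83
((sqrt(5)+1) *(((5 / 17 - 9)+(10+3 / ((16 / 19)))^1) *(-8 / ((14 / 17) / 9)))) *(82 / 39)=-162483 *sqrt(5) / 182 - 162483 / 182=-2889.04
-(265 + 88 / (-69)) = -18197 / 69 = -263.72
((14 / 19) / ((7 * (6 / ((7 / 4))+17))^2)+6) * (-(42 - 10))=-74598400 / 388531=-192.00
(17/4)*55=233.75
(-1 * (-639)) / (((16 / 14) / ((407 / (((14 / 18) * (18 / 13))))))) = 211309.31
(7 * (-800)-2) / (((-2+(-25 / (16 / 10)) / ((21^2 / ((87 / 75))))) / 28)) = 553387968 / 7201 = 76848.77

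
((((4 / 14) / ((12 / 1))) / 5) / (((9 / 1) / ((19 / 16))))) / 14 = 19 / 423360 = 0.00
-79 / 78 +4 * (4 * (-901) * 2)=-2248975 / 78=-28833.01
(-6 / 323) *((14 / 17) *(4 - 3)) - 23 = -126377 / 5491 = -23.02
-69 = -69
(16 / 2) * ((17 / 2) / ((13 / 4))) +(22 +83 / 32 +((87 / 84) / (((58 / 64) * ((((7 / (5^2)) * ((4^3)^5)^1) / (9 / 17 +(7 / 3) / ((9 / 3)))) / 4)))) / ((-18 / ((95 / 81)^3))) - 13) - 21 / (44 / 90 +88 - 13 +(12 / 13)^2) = 10456724506721187439145071 / 324322533739564376260608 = 32.24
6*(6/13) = 36/13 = 2.77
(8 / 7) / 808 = 1 / 707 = 0.00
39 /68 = 0.57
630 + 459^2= 211311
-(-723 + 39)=684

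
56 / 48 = 7 / 6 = 1.17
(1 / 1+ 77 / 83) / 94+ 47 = 183427 / 3901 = 47.02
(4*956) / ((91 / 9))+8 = 35144 / 91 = 386.20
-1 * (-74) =74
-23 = -23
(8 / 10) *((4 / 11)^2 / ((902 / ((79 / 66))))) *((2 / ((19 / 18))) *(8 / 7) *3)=364032 / 399186865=0.00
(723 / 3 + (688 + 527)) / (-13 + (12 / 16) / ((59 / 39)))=-26432 / 227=-116.44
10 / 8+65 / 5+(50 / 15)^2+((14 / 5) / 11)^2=2768881 / 108900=25.43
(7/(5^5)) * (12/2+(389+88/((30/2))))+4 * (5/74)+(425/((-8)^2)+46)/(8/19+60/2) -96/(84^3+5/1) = 2.90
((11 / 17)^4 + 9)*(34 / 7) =1532660 / 34391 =44.57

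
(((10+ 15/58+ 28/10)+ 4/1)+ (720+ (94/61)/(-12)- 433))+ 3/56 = 451707733/1485960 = 303.98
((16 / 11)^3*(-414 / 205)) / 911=-1695744 / 248570905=-0.01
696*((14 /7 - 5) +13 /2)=2436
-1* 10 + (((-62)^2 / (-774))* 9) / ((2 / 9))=-9079 / 43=-211.14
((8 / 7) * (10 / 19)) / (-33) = -80 / 4389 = -0.02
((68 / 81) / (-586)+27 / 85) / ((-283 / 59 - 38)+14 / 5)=-37636159 / 4760436339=-0.01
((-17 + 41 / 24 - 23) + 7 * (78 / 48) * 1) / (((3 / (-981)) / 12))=105621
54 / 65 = 0.83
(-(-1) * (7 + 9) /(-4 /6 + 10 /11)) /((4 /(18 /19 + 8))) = 2805 /19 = 147.63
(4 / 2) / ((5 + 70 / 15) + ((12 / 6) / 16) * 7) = 48 / 253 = 0.19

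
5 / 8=0.62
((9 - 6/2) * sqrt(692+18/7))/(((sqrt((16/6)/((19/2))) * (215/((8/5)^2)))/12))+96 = 1152 * sqrt(1939938)/37625+96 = 138.65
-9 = -9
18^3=5832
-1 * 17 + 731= 714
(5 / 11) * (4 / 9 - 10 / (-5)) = 10 / 9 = 1.11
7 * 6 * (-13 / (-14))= 39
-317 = -317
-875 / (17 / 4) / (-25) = 140 / 17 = 8.24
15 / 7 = 2.14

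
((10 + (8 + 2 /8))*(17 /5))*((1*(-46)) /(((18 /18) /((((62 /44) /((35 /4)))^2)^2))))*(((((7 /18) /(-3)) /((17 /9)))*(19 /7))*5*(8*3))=942759789472 /21970650625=42.91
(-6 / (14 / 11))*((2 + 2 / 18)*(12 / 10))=-11.94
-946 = -946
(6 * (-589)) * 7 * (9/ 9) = -24738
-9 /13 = -0.69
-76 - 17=-93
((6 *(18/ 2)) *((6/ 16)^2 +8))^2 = 197880489/ 1024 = 193242.67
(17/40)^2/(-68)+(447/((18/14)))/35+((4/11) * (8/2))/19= 40157021/4012800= 10.01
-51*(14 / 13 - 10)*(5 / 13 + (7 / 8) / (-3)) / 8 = 14297 / 2704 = 5.29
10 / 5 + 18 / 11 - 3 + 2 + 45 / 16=959 / 176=5.45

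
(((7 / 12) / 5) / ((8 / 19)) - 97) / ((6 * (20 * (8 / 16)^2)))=-46427 / 14400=-3.22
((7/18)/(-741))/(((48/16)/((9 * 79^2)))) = -43687/4446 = -9.83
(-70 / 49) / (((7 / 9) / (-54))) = 4860 / 49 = 99.18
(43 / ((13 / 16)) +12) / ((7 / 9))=7596 / 91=83.47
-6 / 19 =-0.32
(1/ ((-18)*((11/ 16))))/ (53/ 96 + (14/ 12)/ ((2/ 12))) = -256/ 23925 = -0.01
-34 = -34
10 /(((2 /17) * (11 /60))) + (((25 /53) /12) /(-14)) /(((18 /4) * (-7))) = 1430427875 /3085236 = 463.64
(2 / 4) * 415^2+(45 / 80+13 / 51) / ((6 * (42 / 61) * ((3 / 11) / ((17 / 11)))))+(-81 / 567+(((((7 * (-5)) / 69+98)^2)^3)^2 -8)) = 3847114800955108790793125317932804314017342645327 / 5217555805404235512827328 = 737340422304702039895951.90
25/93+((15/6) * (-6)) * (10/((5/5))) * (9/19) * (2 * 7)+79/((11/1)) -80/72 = -57634436/58311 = -988.40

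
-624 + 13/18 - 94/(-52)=-72712/117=-621.47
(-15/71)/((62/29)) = -435/4402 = -0.10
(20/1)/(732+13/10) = 200/7333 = 0.03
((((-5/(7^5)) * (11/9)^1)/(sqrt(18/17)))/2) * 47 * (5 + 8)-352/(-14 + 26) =-88/3-33605 * sqrt(34)/1815156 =-29.44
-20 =-20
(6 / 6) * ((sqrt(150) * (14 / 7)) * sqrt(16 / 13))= 40 * sqrt(78) / 13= 27.17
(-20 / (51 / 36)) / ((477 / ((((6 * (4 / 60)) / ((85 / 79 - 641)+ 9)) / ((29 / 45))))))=37920 / 1302347747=0.00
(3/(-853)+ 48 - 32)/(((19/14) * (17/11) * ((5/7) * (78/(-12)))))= -1.64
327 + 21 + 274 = 622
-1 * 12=-12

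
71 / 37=1.92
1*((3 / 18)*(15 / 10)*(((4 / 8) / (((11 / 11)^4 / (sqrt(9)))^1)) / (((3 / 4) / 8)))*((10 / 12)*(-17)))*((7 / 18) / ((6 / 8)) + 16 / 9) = -10540 / 81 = -130.12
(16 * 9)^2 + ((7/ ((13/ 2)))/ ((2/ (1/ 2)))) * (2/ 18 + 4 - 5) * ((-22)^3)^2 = -3172211200/ 117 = -27112916.24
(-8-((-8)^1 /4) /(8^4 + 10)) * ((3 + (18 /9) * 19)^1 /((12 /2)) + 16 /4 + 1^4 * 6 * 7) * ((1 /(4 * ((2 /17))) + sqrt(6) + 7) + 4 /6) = -1223431385 /295632-5206091 * sqrt(6) /12318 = -5173.61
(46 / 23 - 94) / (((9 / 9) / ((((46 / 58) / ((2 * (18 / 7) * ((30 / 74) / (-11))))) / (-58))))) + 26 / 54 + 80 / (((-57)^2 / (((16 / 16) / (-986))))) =-6.16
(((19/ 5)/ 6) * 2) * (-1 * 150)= -190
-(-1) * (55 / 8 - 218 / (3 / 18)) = -10409 / 8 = -1301.12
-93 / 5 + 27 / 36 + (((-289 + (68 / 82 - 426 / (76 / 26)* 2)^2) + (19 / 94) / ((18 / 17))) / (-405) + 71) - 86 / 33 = -359815726684757 / 2287141250130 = -157.32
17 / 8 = 2.12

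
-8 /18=-4 /9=-0.44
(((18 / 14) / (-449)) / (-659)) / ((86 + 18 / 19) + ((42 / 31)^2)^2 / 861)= 0.00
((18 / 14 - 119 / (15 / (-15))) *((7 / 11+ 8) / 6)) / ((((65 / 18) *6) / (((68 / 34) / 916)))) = 7999 / 458458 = 0.02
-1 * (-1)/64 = 1/64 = 0.02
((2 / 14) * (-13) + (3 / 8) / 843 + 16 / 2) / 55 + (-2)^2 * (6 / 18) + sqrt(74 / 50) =sqrt(37) / 5 + 3751933 / 2596440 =2.66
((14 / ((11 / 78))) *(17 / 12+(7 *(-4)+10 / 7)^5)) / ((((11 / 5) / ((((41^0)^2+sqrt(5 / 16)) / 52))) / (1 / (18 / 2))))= -13357215261965 / 10458756 - 13357215261965 *sqrt(5) / 41835024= -1991070.98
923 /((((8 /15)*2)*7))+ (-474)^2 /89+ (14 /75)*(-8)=1978577359 /747600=2646.57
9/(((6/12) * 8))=9/4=2.25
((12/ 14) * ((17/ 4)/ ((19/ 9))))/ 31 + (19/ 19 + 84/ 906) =1429899/ 1245146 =1.15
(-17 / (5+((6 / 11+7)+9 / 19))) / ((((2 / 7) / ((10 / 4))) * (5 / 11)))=-273581 / 10884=-25.14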